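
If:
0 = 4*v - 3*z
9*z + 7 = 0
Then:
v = -7/12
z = -7/9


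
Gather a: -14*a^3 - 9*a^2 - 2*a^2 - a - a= -14*a^3 - 11*a^2 - 2*a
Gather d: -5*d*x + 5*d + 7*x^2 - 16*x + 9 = d*(5 - 5*x) + 7*x^2 - 16*x + 9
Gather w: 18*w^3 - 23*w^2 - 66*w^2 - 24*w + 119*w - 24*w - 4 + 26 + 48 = 18*w^3 - 89*w^2 + 71*w + 70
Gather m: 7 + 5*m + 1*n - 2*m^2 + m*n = -2*m^2 + m*(n + 5) + n + 7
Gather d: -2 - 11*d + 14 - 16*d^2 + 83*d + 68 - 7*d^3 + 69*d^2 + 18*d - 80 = -7*d^3 + 53*d^2 + 90*d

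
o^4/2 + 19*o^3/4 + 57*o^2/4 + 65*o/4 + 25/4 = (o/2 + 1/2)*(o + 1)*(o + 5/2)*(o + 5)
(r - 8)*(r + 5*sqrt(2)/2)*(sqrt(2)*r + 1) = sqrt(2)*r^3 - 8*sqrt(2)*r^2 + 6*r^2 - 48*r + 5*sqrt(2)*r/2 - 20*sqrt(2)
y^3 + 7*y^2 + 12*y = y*(y + 3)*(y + 4)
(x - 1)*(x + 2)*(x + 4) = x^3 + 5*x^2 + 2*x - 8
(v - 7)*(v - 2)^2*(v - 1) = v^4 - 12*v^3 + 43*v^2 - 60*v + 28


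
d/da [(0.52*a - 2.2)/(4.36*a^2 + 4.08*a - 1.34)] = (-2.2672*a^2 + 19.184*a + 8.2792)/(19.0096*a^4 + 35.5776*a^3 + 4.9616*a^2 - 10.9344*a + 1.7956)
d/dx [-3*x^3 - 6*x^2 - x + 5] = -9*x^2 - 12*x - 1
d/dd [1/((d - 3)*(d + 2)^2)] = ((3 - d)*(d + 2) - 2*(d - 3)^2)/((d - 3)^3*(d + 2)^3)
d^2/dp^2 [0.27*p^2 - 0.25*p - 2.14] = 0.540000000000000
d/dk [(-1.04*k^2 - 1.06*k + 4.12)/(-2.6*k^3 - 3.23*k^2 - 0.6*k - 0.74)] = (-2.704*k^4 - 5.512*k^3 + 29.3362*k^2 + 28.1544*k + 3.2564)/(6.76*k^6 + 16.796*k^5 + 13.5529*k^4 + 7.724*k^3 + 5.1404*k^2 + 0.888*k + 0.5476)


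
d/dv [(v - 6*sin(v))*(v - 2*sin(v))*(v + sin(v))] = -7*v^2*cos(v) + 3*v^2 - 14*v*sin(v) + 4*v*sin(2*v) + 36*sin(v)^2*cos(v) + 4*sin(v)^2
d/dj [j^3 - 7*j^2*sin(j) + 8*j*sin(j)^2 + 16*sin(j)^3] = -7*j^2*cos(j) + 3*j^2 - 14*j*sin(j) + 8*j*sin(2*j) + 48*sin(j)^2*cos(j) + 8*sin(j)^2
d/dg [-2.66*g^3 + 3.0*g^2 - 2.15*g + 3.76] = -7.98*g^2 + 6.0*g - 2.15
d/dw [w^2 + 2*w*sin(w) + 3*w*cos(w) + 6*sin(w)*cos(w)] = -3*w*sin(w) + 2*w*cos(w) + 2*w + 2*sin(w) + 3*cos(w) + 6*cos(2*w)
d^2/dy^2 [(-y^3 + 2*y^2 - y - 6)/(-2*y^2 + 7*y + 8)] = 2*(41*y^3 + 144*y^2 - 12*y + 206)/(8*y^6 - 84*y^5 + 198*y^4 + 329*y^3 - 792*y^2 - 1344*y - 512)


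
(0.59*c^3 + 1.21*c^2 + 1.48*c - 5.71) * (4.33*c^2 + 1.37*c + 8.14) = 2.5547*c^5 + 6.0476*c^4 + 12.8687*c^3 - 12.8473*c^2 + 4.2245*c - 46.4794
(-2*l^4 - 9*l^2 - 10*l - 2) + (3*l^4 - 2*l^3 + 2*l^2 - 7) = l^4 - 2*l^3 - 7*l^2 - 10*l - 9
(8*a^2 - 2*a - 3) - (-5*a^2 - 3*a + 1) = 13*a^2 + a - 4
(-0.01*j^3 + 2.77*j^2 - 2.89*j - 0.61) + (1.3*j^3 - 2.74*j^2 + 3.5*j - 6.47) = 1.29*j^3 + 0.0299999999999998*j^2 + 0.61*j - 7.08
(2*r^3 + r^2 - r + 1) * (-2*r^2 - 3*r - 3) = -4*r^5 - 8*r^4 - 7*r^3 - 2*r^2 - 3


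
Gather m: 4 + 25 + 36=65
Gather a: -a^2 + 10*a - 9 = -a^2 + 10*a - 9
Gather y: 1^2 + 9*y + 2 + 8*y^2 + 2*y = 8*y^2 + 11*y + 3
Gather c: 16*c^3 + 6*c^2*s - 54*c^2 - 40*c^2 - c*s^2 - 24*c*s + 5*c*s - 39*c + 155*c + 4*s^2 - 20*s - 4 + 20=16*c^3 + c^2*(6*s - 94) + c*(-s^2 - 19*s + 116) + 4*s^2 - 20*s + 16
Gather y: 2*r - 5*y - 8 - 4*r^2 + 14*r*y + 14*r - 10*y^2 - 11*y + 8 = -4*r^2 + 16*r - 10*y^2 + y*(14*r - 16)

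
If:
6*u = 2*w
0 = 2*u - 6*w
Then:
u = 0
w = 0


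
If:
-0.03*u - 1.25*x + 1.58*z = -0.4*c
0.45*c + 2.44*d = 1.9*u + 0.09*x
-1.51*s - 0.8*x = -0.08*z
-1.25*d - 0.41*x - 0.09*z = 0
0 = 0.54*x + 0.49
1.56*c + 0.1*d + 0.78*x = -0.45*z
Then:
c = 0.68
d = 0.36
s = 0.43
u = 0.67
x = -0.91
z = -0.88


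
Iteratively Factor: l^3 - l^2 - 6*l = (l + 2)*(l^2 - 3*l) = l*(l + 2)*(l - 3)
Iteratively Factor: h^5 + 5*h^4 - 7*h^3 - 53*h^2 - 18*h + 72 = (h - 3)*(h^4 + 8*h^3 + 17*h^2 - 2*h - 24) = (h - 3)*(h + 4)*(h^3 + 4*h^2 + h - 6) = (h - 3)*(h + 3)*(h + 4)*(h^2 + h - 2) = (h - 3)*(h + 2)*(h + 3)*(h + 4)*(h - 1)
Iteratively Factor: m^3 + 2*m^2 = (m)*(m^2 + 2*m) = m^2*(m + 2)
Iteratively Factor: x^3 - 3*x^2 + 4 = (x + 1)*(x^2 - 4*x + 4) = (x - 2)*(x + 1)*(x - 2)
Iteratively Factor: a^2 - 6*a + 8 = (a - 4)*(a - 2)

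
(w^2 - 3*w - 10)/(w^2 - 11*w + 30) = (w + 2)/(w - 6)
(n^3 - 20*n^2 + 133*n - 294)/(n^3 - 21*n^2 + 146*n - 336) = (n - 7)/(n - 8)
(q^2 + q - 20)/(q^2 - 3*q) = (q^2 + q - 20)/(q*(q - 3))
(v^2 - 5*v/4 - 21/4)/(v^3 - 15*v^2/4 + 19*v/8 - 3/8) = 2*(4*v + 7)/(8*v^2 - 6*v + 1)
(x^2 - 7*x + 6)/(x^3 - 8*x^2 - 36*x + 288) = (x - 1)/(x^2 - 2*x - 48)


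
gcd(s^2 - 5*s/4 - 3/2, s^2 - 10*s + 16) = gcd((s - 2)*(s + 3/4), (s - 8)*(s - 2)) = s - 2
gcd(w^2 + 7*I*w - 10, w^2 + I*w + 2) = w + 2*I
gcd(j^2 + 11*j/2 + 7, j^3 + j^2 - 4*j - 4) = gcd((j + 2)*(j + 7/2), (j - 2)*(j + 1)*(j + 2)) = j + 2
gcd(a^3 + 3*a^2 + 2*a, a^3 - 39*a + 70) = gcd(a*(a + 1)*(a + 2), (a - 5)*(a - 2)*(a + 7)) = 1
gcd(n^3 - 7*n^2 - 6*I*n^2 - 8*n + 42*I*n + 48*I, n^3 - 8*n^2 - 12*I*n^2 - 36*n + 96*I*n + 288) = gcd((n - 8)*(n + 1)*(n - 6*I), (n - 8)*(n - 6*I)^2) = n^2 + n*(-8 - 6*I) + 48*I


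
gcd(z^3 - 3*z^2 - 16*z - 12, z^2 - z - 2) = z + 1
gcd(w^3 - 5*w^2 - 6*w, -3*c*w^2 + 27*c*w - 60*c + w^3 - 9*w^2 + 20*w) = 1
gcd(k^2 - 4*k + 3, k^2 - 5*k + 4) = k - 1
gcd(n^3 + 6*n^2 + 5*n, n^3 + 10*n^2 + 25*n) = n^2 + 5*n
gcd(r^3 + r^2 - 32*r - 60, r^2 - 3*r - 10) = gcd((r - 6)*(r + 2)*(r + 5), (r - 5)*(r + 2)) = r + 2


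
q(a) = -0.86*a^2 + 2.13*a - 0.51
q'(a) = 2.13 - 1.72*a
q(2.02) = 0.28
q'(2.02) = -1.34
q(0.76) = 0.61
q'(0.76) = 0.82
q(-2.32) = -10.08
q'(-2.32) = 6.12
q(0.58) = 0.44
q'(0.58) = 1.13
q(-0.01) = -0.53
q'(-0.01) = 2.15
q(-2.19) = -9.30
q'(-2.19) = 5.90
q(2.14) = 0.11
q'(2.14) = -1.55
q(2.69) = -1.00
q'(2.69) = -2.50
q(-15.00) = -225.96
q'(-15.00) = 27.93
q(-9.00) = -89.34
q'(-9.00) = 17.61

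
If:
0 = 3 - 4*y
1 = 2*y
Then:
No Solution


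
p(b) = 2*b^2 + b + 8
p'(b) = 4*b + 1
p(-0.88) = 8.67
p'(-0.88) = -2.52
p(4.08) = 45.37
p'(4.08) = 17.32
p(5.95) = 84.76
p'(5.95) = 24.80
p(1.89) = 17.03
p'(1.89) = 8.56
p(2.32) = 21.08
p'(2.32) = 10.28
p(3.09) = 30.19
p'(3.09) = 13.36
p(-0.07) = 7.94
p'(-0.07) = 0.72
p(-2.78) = 20.68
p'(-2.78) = -10.12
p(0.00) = 8.00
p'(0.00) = 1.00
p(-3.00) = 23.00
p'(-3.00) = -11.00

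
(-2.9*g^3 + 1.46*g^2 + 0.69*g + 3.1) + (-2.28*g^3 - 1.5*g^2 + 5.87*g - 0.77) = -5.18*g^3 - 0.04*g^2 + 6.56*g + 2.33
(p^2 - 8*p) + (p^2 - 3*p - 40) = 2*p^2 - 11*p - 40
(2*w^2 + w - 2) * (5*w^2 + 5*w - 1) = 10*w^4 + 15*w^3 - 7*w^2 - 11*w + 2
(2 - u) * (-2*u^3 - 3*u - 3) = 2*u^4 - 4*u^3 + 3*u^2 - 3*u - 6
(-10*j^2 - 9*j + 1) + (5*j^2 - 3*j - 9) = -5*j^2 - 12*j - 8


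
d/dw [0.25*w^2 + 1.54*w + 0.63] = 0.5*w + 1.54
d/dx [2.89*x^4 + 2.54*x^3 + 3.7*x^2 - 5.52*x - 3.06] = 11.56*x^3 + 7.62*x^2 + 7.4*x - 5.52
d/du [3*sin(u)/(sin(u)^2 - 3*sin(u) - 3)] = 3*(cos(u)^2 - 4)*cos(u)/(sin(u)^2 - 3*sin(u) - 3)^2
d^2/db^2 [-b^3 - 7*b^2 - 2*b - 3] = -6*b - 14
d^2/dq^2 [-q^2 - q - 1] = -2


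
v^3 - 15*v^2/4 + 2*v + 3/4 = (v - 3)*(v - 1)*(v + 1/4)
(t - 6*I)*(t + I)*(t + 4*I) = t^3 - I*t^2 + 26*t + 24*I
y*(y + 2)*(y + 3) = y^3 + 5*y^2 + 6*y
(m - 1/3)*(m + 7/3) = m^2 + 2*m - 7/9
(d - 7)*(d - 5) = d^2 - 12*d + 35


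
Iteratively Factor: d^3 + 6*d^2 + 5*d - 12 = (d + 4)*(d^2 + 2*d - 3) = (d + 3)*(d + 4)*(d - 1)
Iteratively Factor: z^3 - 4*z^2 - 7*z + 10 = (z - 1)*(z^2 - 3*z - 10) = (z - 5)*(z - 1)*(z + 2)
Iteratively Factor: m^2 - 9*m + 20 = (m - 5)*(m - 4)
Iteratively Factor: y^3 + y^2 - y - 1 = (y + 1)*(y^2 - 1) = (y + 1)^2*(y - 1)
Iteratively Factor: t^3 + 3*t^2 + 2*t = (t + 1)*(t^2 + 2*t) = t*(t + 1)*(t + 2)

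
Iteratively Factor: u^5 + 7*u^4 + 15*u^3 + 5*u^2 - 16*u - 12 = (u + 1)*(u^4 + 6*u^3 + 9*u^2 - 4*u - 12) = (u - 1)*(u + 1)*(u^3 + 7*u^2 + 16*u + 12) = (u - 1)*(u + 1)*(u + 2)*(u^2 + 5*u + 6) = (u - 1)*(u + 1)*(u + 2)^2*(u + 3)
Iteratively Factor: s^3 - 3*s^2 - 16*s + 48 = (s + 4)*(s^2 - 7*s + 12) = (s - 4)*(s + 4)*(s - 3)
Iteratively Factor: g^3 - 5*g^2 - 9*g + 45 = (g - 3)*(g^2 - 2*g - 15) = (g - 5)*(g - 3)*(g + 3)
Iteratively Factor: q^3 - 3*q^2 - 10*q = (q)*(q^2 - 3*q - 10) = q*(q + 2)*(q - 5)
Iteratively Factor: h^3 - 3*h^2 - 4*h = (h)*(h^2 - 3*h - 4) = h*(h - 4)*(h + 1)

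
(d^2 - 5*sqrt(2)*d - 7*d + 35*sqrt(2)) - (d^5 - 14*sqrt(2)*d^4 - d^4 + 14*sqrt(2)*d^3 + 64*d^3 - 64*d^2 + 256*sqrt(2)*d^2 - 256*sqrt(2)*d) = -d^5 + d^4 + 14*sqrt(2)*d^4 - 64*d^3 - 14*sqrt(2)*d^3 - 256*sqrt(2)*d^2 + 65*d^2 - 7*d + 251*sqrt(2)*d + 35*sqrt(2)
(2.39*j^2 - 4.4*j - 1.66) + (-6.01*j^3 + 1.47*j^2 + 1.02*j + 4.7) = -6.01*j^3 + 3.86*j^2 - 3.38*j + 3.04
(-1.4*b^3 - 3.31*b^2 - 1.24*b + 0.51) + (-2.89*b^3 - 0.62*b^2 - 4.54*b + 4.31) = -4.29*b^3 - 3.93*b^2 - 5.78*b + 4.82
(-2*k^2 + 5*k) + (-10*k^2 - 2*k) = -12*k^2 + 3*k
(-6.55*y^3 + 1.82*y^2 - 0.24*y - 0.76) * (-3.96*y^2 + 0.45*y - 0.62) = 25.938*y^5 - 10.1547*y^4 + 5.8304*y^3 + 1.7732*y^2 - 0.1932*y + 0.4712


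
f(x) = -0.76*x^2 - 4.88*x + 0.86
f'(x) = -1.52*x - 4.88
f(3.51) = -25.63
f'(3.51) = -10.22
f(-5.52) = 4.64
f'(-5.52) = 3.51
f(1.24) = -6.36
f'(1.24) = -6.76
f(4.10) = -31.92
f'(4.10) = -11.11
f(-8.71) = -14.29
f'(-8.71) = 8.36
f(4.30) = -34.18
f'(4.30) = -11.42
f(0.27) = -0.51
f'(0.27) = -5.29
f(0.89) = -4.09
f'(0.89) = -6.23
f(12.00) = -167.14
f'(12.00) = -23.12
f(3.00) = -20.62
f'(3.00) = -9.44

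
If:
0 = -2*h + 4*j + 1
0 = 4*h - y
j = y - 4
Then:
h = 15/14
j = 2/7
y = 30/7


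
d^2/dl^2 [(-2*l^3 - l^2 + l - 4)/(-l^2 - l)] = 8*(3*l^2 + 3*l + 1)/(l^3*(l^3 + 3*l^2 + 3*l + 1))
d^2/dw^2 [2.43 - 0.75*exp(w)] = -0.75*exp(w)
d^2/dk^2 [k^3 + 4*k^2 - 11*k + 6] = 6*k + 8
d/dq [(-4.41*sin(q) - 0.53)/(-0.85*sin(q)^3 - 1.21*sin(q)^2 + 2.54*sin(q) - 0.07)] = (-7.497*sin(q)^3 - 6.6876*sin(q)^2 - 1.2826*sin(q) + 1.6549)*cos(q)/(0.7225*sin(q)^6 + 2.057*sin(q)^5 - 2.8539*sin(q)^4 - 6.0278*sin(q)^3 + 6.621*sin(q)^2 - 0.3556*sin(q) + 0.0049)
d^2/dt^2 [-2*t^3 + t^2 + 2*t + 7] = 2 - 12*t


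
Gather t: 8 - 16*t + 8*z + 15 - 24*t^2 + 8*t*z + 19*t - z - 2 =-24*t^2 + t*(8*z + 3) + 7*z + 21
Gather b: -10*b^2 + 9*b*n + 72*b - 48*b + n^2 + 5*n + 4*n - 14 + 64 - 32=-10*b^2 + b*(9*n + 24) + n^2 + 9*n + 18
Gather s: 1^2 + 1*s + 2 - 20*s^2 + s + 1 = -20*s^2 + 2*s + 4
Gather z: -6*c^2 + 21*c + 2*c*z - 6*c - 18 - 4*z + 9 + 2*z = -6*c^2 + 15*c + z*(2*c - 2) - 9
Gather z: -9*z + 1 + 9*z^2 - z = 9*z^2 - 10*z + 1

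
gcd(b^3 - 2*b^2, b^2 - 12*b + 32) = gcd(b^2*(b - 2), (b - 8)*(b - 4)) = 1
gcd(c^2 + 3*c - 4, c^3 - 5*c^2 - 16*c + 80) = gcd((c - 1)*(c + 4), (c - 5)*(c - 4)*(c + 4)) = c + 4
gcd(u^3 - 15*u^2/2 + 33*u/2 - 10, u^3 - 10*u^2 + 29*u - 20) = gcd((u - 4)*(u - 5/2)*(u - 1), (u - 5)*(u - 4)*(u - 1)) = u^2 - 5*u + 4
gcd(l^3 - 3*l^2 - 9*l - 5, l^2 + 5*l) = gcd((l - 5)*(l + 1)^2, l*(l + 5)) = 1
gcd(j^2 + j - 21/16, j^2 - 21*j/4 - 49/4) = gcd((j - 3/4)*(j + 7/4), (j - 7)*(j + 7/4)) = j + 7/4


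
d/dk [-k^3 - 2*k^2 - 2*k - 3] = -3*k^2 - 4*k - 2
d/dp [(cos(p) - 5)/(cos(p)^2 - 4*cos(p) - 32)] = (cos(p)^2 - 10*cos(p) + 52)*sin(p)/(sin(p)^2 + 4*cos(p) + 31)^2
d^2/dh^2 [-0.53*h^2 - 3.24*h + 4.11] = -1.06000000000000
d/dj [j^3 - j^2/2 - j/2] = 3*j^2 - j - 1/2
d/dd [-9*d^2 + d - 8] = 1 - 18*d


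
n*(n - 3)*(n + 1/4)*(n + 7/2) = n^4 + 3*n^3/4 - 83*n^2/8 - 21*n/8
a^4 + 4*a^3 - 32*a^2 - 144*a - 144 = (a - 6)*(a + 2)^2*(a + 6)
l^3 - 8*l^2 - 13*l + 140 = (l - 7)*(l - 5)*(l + 4)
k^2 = k^2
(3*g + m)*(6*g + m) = 18*g^2 + 9*g*m + m^2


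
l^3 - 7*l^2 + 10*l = l*(l - 5)*(l - 2)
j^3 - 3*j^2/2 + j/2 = j*(j - 1)*(j - 1/2)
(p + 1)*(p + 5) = p^2 + 6*p + 5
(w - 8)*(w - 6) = w^2 - 14*w + 48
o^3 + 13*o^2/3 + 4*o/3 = o*(o + 1/3)*(o + 4)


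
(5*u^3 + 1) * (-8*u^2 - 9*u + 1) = -40*u^5 - 45*u^4 + 5*u^3 - 8*u^2 - 9*u + 1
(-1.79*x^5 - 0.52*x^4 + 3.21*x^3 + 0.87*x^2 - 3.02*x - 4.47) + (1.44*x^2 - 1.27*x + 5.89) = -1.79*x^5 - 0.52*x^4 + 3.21*x^3 + 2.31*x^2 - 4.29*x + 1.42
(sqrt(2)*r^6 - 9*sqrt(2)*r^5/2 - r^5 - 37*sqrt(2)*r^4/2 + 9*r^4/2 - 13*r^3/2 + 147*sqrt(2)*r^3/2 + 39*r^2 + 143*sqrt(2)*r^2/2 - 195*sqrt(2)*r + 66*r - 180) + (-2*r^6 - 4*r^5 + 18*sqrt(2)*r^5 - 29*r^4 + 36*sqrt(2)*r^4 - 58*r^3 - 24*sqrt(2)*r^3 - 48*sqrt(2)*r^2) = -2*r^6 + sqrt(2)*r^6 - 5*r^5 + 27*sqrt(2)*r^5/2 - 49*r^4/2 + 35*sqrt(2)*r^4/2 - 129*r^3/2 + 99*sqrt(2)*r^3/2 + 47*sqrt(2)*r^2/2 + 39*r^2 - 195*sqrt(2)*r + 66*r - 180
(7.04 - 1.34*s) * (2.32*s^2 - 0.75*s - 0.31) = -3.1088*s^3 + 17.3378*s^2 - 4.8646*s - 2.1824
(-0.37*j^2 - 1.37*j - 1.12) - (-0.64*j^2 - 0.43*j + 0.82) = 0.27*j^2 - 0.94*j - 1.94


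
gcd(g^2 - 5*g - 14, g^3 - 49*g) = g - 7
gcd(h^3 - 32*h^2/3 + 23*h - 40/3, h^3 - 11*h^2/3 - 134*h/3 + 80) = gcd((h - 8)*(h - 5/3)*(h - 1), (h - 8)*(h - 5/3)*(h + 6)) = h^2 - 29*h/3 + 40/3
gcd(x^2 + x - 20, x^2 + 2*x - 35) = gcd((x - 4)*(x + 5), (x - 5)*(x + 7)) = 1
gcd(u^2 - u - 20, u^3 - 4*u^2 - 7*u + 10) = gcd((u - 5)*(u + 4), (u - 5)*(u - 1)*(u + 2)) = u - 5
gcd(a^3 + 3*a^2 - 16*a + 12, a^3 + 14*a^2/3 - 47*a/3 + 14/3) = a - 2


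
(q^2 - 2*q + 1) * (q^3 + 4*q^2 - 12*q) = q^5 + 2*q^4 - 19*q^3 + 28*q^2 - 12*q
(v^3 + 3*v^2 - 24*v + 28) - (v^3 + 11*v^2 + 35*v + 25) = -8*v^2 - 59*v + 3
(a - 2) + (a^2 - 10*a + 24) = a^2 - 9*a + 22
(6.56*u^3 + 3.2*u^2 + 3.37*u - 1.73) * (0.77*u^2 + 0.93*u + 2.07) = 5.0512*u^5 + 8.5648*u^4 + 19.1501*u^3 + 8.426*u^2 + 5.367*u - 3.5811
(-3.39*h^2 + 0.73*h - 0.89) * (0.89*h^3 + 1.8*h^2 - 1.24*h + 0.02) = -3.0171*h^5 - 5.4523*h^4 + 4.7255*h^3 - 2.575*h^2 + 1.1182*h - 0.0178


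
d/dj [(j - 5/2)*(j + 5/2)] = 2*j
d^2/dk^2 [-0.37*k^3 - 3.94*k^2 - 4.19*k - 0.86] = -2.22*k - 7.88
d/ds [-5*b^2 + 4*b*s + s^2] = 4*b + 2*s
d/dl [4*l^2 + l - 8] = 8*l + 1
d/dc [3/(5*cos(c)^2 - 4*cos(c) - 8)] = 6*(5*cos(c) - 2)*sin(c)/(-5*cos(c)^2 + 4*cos(c) + 8)^2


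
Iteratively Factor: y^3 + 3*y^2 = (y)*(y^2 + 3*y) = y^2*(y + 3)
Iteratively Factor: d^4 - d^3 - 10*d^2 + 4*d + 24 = (d + 2)*(d^3 - 3*d^2 - 4*d + 12) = (d - 3)*(d + 2)*(d^2 - 4) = (d - 3)*(d + 2)^2*(d - 2)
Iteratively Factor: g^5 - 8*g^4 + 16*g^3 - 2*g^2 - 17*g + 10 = (g - 2)*(g^4 - 6*g^3 + 4*g^2 + 6*g - 5) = (g - 5)*(g - 2)*(g^3 - g^2 - g + 1) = (g - 5)*(g - 2)*(g - 1)*(g^2 - 1) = (g - 5)*(g - 2)*(g - 1)^2*(g + 1)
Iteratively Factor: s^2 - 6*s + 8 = (s - 2)*(s - 4)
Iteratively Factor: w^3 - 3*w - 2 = (w + 1)*(w^2 - w - 2) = (w + 1)^2*(w - 2)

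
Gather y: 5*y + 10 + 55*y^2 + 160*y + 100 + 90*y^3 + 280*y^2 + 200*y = 90*y^3 + 335*y^2 + 365*y + 110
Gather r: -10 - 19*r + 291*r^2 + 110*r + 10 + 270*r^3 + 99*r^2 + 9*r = 270*r^3 + 390*r^2 + 100*r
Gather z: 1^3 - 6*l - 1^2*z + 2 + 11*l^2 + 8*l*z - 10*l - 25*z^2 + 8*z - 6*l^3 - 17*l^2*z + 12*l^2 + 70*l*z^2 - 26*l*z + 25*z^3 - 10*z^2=-6*l^3 + 23*l^2 - 16*l + 25*z^3 + z^2*(70*l - 35) + z*(-17*l^2 - 18*l + 7) + 3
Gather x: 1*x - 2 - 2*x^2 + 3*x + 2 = -2*x^2 + 4*x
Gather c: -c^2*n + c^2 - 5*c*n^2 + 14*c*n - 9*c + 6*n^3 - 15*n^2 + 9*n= c^2*(1 - n) + c*(-5*n^2 + 14*n - 9) + 6*n^3 - 15*n^2 + 9*n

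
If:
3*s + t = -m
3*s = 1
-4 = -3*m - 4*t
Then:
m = -8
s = 1/3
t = 7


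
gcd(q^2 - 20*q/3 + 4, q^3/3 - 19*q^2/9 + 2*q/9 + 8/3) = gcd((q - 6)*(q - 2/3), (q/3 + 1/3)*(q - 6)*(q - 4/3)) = q - 6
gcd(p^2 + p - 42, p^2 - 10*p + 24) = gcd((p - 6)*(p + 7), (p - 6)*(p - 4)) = p - 6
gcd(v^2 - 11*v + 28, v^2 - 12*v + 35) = v - 7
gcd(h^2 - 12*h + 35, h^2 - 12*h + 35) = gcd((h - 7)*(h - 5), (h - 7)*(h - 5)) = h^2 - 12*h + 35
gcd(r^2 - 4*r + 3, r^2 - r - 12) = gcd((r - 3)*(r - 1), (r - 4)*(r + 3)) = 1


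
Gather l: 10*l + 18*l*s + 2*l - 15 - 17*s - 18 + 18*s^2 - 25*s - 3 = l*(18*s + 12) + 18*s^2 - 42*s - 36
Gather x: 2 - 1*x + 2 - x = 4 - 2*x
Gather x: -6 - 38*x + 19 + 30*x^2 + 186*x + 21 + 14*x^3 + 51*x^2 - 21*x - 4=14*x^3 + 81*x^2 + 127*x + 30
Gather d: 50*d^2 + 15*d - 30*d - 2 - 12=50*d^2 - 15*d - 14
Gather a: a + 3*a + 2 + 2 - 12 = 4*a - 8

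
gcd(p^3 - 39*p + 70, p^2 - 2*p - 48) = 1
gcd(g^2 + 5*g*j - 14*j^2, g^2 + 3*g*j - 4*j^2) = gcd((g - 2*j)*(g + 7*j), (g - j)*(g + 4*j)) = 1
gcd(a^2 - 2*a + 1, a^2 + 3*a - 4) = a - 1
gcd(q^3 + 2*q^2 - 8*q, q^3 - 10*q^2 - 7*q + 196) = q + 4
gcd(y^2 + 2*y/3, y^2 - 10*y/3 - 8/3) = y + 2/3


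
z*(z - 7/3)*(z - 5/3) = z^3 - 4*z^2 + 35*z/9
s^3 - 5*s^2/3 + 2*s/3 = s*(s - 1)*(s - 2/3)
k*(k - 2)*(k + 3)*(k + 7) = k^4 + 8*k^3 + k^2 - 42*k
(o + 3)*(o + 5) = o^2 + 8*o + 15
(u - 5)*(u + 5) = u^2 - 25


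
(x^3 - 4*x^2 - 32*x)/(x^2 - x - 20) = x*(x - 8)/(x - 5)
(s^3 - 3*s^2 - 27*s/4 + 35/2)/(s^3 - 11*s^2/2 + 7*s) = (s + 5/2)/s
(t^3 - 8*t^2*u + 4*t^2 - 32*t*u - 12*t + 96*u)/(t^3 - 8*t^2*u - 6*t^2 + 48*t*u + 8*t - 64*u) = (t + 6)/(t - 4)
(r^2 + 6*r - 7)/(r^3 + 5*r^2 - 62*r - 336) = (r - 1)/(r^2 - 2*r - 48)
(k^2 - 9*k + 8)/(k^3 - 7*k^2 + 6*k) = (k - 8)/(k*(k - 6))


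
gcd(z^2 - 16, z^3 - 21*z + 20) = z - 4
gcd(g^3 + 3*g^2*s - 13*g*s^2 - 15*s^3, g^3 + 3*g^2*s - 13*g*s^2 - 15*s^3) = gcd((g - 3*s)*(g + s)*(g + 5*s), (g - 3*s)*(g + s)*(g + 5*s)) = -g^3 - 3*g^2*s + 13*g*s^2 + 15*s^3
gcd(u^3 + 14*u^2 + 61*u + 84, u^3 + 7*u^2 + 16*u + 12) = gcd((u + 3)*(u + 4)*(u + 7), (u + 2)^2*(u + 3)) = u + 3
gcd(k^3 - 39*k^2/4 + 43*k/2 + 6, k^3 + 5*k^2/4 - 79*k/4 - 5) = k^2 - 15*k/4 - 1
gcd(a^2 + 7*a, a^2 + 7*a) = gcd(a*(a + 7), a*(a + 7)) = a^2 + 7*a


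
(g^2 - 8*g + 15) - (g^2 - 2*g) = 15 - 6*g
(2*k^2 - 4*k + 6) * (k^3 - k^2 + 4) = 2*k^5 - 6*k^4 + 10*k^3 + 2*k^2 - 16*k + 24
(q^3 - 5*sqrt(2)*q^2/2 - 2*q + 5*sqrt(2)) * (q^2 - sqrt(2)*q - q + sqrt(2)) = q^5 - 7*sqrt(2)*q^4/2 - q^4 + 3*q^3 + 7*sqrt(2)*q^3/2 - 3*q^2 + 7*sqrt(2)*q^2 - 10*q - 7*sqrt(2)*q + 10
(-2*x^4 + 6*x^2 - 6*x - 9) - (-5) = -2*x^4 + 6*x^2 - 6*x - 4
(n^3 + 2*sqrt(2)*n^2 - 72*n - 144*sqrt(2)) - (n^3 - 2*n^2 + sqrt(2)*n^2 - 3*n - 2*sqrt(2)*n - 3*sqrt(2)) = sqrt(2)*n^2 + 2*n^2 - 69*n + 2*sqrt(2)*n - 141*sqrt(2)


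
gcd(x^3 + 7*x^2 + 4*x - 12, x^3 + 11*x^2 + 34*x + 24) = x + 6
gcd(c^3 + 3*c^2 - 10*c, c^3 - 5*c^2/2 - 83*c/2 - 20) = c + 5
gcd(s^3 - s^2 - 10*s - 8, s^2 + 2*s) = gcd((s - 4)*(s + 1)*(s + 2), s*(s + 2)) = s + 2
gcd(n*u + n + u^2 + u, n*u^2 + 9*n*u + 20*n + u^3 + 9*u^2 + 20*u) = n + u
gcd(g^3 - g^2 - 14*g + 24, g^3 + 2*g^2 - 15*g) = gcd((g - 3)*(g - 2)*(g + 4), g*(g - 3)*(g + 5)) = g - 3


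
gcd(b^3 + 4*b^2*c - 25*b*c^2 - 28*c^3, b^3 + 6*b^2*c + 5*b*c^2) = b + c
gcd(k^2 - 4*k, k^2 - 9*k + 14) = 1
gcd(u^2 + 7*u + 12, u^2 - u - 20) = u + 4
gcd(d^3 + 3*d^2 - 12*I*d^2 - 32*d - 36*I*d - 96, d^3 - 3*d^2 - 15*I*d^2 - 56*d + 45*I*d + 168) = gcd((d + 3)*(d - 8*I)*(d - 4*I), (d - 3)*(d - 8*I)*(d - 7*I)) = d - 8*I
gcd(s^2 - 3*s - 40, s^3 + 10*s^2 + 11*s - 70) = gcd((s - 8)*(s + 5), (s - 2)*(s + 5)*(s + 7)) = s + 5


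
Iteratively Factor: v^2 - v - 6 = (v - 3)*(v + 2)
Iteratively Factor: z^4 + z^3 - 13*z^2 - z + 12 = (z - 3)*(z^3 + 4*z^2 - z - 4) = (z - 3)*(z - 1)*(z^2 + 5*z + 4) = (z - 3)*(z - 1)*(z + 4)*(z + 1)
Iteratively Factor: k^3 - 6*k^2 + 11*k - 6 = (k - 2)*(k^2 - 4*k + 3) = (k - 3)*(k - 2)*(k - 1)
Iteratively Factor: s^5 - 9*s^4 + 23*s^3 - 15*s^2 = (s - 3)*(s^4 - 6*s^3 + 5*s^2) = s*(s - 3)*(s^3 - 6*s^2 + 5*s) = s*(s - 5)*(s - 3)*(s^2 - s) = s*(s - 5)*(s - 3)*(s - 1)*(s)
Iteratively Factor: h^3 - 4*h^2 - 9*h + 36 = (h + 3)*(h^2 - 7*h + 12) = (h - 3)*(h + 3)*(h - 4)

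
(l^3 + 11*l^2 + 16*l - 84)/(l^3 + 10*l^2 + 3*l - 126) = (l - 2)/(l - 3)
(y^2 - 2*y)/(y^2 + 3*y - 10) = y/(y + 5)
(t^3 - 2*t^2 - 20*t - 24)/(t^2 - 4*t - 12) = t + 2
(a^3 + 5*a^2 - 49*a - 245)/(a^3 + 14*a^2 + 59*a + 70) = (a - 7)/(a + 2)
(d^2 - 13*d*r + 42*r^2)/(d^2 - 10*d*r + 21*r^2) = (-d + 6*r)/(-d + 3*r)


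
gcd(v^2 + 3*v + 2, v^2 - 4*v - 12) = v + 2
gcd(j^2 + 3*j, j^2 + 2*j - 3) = j + 3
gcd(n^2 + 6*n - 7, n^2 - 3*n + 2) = n - 1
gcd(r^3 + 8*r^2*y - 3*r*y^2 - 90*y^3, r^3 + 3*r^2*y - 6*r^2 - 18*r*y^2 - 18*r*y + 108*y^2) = -r^2 - 3*r*y + 18*y^2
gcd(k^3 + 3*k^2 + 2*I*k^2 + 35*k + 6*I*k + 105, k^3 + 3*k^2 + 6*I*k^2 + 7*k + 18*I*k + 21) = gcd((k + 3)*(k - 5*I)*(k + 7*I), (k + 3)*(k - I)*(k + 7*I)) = k^2 + k*(3 + 7*I) + 21*I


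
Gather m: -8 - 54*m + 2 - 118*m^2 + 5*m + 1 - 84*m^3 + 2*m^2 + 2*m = -84*m^3 - 116*m^2 - 47*m - 5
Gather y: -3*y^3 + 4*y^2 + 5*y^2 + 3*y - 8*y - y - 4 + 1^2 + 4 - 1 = -3*y^3 + 9*y^2 - 6*y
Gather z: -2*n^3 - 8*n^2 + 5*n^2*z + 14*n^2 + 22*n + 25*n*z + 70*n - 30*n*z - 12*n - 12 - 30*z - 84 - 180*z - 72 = -2*n^3 + 6*n^2 + 80*n + z*(5*n^2 - 5*n - 210) - 168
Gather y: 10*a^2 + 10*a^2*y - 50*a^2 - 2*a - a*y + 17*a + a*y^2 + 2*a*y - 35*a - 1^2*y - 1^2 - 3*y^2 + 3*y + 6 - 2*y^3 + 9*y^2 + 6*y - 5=-40*a^2 - 20*a - 2*y^3 + y^2*(a + 6) + y*(10*a^2 + a + 8)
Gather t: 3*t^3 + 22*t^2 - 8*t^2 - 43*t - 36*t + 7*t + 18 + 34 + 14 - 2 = 3*t^3 + 14*t^2 - 72*t + 64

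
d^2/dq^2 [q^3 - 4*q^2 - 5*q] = 6*q - 8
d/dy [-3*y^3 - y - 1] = -9*y^2 - 1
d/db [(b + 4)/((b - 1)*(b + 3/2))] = 2*(-2*b^2 - 16*b - 7)/(4*b^4 + 4*b^3 - 11*b^2 - 6*b + 9)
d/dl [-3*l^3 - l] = -9*l^2 - 1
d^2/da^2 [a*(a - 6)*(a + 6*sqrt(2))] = 6*a - 12 + 12*sqrt(2)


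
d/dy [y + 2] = 1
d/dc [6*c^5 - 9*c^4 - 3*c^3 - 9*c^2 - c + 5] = 30*c^4 - 36*c^3 - 9*c^2 - 18*c - 1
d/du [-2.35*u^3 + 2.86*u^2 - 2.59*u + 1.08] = -7.05*u^2 + 5.72*u - 2.59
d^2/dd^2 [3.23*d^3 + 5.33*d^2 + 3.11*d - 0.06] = 19.38*d + 10.66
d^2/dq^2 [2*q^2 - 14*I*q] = 4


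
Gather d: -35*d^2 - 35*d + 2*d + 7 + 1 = -35*d^2 - 33*d + 8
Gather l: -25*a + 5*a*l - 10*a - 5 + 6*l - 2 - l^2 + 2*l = -35*a - l^2 + l*(5*a + 8) - 7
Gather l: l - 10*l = -9*l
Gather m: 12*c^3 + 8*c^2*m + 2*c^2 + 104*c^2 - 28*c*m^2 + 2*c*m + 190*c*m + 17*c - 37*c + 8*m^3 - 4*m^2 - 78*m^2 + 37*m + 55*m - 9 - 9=12*c^3 + 106*c^2 - 20*c + 8*m^3 + m^2*(-28*c - 82) + m*(8*c^2 + 192*c + 92) - 18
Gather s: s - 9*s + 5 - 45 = -8*s - 40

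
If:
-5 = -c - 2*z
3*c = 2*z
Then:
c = 5/4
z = 15/8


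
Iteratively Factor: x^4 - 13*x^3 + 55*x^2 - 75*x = (x - 5)*(x^3 - 8*x^2 + 15*x) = (x - 5)^2*(x^2 - 3*x) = x*(x - 5)^2*(x - 3)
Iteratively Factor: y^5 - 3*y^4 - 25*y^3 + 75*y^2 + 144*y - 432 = (y - 3)*(y^4 - 25*y^2 + 144) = (y - 3)*(y + 3)*(y^3 - 3*y^2 - 16*y + 48) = (y - 3)*(y + 3)*(y + 4)*(y^2 - 7*y + 12) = (y - 4)*(y - 3)*(y + 3)*(y + 4)*(y - 3)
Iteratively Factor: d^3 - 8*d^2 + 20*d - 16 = (d - 4)*(d^2 - 4*d + 4) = (d - 4)*(d - 2)*(d - 2)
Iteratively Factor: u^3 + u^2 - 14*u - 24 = (u - 4)*(u^2 + 5*u + 6) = (u - 4)*(u + 3)*(u + 2)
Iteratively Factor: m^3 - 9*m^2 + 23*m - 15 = (m - 5)*(m^2 - 4*m + 3) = (m - 5)*(m - 3)*(m - 1)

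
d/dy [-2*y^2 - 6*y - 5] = -4*y - 6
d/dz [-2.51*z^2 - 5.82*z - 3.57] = -5.02*z - 5.82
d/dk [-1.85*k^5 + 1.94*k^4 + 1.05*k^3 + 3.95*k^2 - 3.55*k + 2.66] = -9.25*k^4 + 7.76*k^3 + 3.15*k^2 + 7.9*k - 3.55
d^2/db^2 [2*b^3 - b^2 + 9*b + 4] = 12*b - 2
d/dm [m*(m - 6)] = 2*m - 6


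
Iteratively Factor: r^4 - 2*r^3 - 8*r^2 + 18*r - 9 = (r - 3)*(r^3 + r^2 - 5*r + 3) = (r - 3)*(r + 3)*(r^2 - 2*r + 1) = (r - 3)*(r - 1)*(r + 3)*(r - 1)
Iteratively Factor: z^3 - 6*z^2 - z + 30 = (z - 3)*(z^2 - 3*z - 10) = (z - 5)*(z - 3)*(z + 2)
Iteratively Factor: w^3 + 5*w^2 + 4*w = (w + 4)*(w^2 + w) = w*(w + 4)*(w + 1)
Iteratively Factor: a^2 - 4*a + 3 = (a - 3)*(a - 1)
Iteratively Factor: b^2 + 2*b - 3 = (b + 3)*(b - 1)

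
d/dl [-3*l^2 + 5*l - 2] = 5 - 6*l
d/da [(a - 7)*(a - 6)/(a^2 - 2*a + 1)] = (11*a - 71)/(a^3 - 3*a^2 + 3*a - 1)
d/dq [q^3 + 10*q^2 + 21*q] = 3*q^2 + 20*q + 21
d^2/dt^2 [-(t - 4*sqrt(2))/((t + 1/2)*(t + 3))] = 4*(-4*t^3 + 48*sqrt(2)*t^2 + 18*t + 168*sqrt(2)*t + 21 + 172*sqrt(2))/(8*t^6 + 84*t^5 + 330*t^4 + 595*t^3 + 495*t^2 + 189*t + 27)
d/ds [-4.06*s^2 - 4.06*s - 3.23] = -8.12*s - 4.06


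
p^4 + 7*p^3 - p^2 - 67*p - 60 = (p - 3)*(p + 1)*(p + 4)*(p + 5)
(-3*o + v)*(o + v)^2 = -3*o^3 - 5*o^2*v - o*v^2 + v^3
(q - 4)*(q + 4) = q^2 - 16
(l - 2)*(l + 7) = l^2 + 5*l - 14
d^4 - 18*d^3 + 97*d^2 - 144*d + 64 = (d - 8)^2*(d - 1)^2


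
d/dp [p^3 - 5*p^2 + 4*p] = 3*p^2 - 10*p + 4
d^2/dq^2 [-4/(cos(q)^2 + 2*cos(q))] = 2*(2*(1 - cos(2*q))^2 - 15*cos(q) + 6*cos(2*q) + 3*cos(3*q) - 18)/((cos(q) + 2)^3*cos(q)^3)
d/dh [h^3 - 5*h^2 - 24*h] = 3*h^2 - 10*h - 24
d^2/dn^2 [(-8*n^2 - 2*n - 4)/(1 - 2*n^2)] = 8*(2*n^3 + 24*n^2 + 3*n + 4)/(8*n^6 - 12*n^4 + 6*n^2 - 1)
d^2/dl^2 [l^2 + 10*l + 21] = 2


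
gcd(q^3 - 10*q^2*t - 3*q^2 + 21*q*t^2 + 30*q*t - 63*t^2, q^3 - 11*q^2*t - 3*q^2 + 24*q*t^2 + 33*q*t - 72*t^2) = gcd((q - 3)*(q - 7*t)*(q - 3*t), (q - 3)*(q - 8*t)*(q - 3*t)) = q^2 - 3*q*t - 3*q + 9*t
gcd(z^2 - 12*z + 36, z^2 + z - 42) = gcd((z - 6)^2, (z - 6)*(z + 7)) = z - 6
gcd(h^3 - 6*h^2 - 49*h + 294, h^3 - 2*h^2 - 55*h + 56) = h + 7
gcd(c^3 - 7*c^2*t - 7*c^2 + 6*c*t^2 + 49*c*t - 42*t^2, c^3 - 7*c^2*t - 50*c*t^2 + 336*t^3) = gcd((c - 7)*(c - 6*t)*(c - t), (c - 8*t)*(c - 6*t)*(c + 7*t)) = -c + 6*t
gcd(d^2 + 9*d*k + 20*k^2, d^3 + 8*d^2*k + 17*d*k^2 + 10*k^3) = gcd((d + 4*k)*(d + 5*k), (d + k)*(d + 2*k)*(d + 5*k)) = d + 5*k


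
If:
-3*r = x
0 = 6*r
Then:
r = 0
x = 0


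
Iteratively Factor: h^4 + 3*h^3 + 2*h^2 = (h + 2)*(h^3 + h^2) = (h + 1)*(h + 2)*(h^2) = h*(h + 1)*(h + 2)*(h)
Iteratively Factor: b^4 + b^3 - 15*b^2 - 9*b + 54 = (b + 3)*(b^3 - 2*b^2 - 9*b + 18) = (b + 3)^2*(b^2 - 5*b + 6) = (b - 2)*(b + 3)^2*(b - 3)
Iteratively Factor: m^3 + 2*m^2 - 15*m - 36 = (m + 3)*(m^2 - m - 12) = (m + 3)^2*(m - 4)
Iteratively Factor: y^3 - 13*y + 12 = (y + 4)*(y^2 - 4*y + 3) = (y - 3)*(y + 4)*(y - 1)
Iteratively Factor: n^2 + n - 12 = (n + 4)*(n - 3)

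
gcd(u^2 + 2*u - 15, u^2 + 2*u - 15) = u^2 + 2*u - 15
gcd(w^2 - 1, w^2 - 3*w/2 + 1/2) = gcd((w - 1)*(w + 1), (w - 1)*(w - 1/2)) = w - 1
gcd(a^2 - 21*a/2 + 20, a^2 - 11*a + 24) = a - 8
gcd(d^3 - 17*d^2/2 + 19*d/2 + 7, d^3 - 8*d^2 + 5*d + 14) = d^2 - 9*d + 14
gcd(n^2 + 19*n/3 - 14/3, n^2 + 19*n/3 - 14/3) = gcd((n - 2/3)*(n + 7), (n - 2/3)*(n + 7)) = n^2 + 19*n/3 - 14/3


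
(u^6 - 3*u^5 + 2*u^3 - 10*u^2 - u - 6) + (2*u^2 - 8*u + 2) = u^6 - 3*u^5 + 2*u^3 - 8*u^2 - 9*u - 4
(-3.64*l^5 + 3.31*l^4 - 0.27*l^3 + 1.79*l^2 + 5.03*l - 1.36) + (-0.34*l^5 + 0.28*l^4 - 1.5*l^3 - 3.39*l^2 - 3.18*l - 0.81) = -3.98*l^5 + 3.59*l^4 - 1.77*l^3 - 1.6*l^2 + 1.85*l - 2.17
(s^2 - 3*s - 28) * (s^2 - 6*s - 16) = s^4 - 9*s^3 - 26*s^2 + 216*s + 448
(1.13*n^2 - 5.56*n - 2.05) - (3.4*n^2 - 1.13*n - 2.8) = -2.27*n^2 - 4.43*n + 0.75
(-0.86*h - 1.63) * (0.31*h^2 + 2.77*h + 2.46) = -0.2666*h^3 - 2.8875*h^2 - 6.6307*h - 4.0098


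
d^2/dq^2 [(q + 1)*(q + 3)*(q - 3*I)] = 6*q + 8 - 6*I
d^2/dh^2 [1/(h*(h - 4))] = 2*(h^2 + h*(h - 4) + (h - 4)^2)/(h^3*(h - 4)^3)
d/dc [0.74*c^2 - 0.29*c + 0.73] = 1.48*c - 0.29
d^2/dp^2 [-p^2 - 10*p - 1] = -2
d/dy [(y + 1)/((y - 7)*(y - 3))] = (-y^2 - 2*y + 31)/(y^4 - 20*y^3 + 142*y^2 - 420*y + 441)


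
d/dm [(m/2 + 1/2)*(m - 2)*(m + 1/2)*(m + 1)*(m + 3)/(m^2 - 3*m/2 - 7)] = (12*m^6 + 4*m^5 - 209*m^4 - 374*m^3 + 247*m^2 + 724*m + 304)/(2*(4*m^4 - 12*m^3 - 47*m^2 + 84*m + 196))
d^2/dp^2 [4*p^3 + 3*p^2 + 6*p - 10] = 24*p + 6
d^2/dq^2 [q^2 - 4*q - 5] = 2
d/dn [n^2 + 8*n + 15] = 2*n + 8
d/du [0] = 0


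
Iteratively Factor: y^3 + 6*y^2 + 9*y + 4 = (y + 1)*(y^2 + 5*y + 4) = (y + 1)^2*(y + 4)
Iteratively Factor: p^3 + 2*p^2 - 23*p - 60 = (p + 4)*(p^2 - 2*p - 15) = (p - 5)*(p + 4)*(p + 3)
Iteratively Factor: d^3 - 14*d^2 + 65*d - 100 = (d - 4)*(d^2 - 10*d + 25) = (d - 5)*(d - 4)*(d - 5)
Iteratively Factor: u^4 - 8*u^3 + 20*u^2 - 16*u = (u - 4)*(u^3 - 4*u^2 + 4*u) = u*(u - 4)*(u^2 - 4*u + 4) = u*(u - 4)*(u - 2)*(u - 2)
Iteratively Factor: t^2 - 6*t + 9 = (t - 3)*(t - 3)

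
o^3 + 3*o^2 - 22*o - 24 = (o - 4)*(o + 1)*(o + 6)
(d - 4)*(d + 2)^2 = d^3 - 12*d - 16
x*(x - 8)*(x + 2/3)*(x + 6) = x^4 - 4*x^3/3 - 148*x^2/3 - 32*x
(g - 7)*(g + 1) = g^2 - 6*g - 7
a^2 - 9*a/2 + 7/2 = (a - 7/2)*(a - 1)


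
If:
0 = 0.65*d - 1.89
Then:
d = 2.91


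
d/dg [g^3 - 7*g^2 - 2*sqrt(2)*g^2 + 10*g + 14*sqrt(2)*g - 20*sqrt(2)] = 3*g^2 - 14*g - 4*sqrt(2)*g + 10 + 14*sqrt(2)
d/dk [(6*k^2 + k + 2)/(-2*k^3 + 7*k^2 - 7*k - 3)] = (12*k^4 + 4*k^3 - 37*k^2 - 64*k + 11)/(4*k^6 - 28*k^5 + 77*k^4 - 86*k^3 + 7*k^2 + 42*k + 9)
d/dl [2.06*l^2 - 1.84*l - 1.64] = 4.12*l - 1.84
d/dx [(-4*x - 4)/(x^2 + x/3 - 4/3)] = 12*(-3*x^2 - x + (x + 1)*(6*x + 1) + 4)/(3*x^2 + x - 4)^2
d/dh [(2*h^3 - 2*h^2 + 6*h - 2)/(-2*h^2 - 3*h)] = 2*(-2*h^4 - 6*h^3 + 9*h^2 - 4*h - 3)/(h^2*(4*h^2 + 12*h + 9))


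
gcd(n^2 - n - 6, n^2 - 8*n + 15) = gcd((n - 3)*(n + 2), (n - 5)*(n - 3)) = n - 3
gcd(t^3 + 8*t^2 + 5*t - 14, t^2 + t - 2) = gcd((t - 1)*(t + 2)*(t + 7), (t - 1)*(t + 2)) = t^2 + t - 2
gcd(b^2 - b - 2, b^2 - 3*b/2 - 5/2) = b + 1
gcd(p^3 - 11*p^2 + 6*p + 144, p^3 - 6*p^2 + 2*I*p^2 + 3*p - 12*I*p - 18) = p - 6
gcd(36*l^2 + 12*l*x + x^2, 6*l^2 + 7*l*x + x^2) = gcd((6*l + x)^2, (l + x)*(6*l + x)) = 6*l + x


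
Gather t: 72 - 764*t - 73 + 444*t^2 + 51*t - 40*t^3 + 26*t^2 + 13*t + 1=-40*t^3 + 470*t^2 - 700*t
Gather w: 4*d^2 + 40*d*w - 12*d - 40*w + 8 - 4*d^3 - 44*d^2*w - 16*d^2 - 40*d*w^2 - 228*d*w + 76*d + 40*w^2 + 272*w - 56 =-4*d^3 - 12*d^2 + 64*d + w^2*(40 - 40*d) + w*(-44*d^2 - 188*d + 232) - 48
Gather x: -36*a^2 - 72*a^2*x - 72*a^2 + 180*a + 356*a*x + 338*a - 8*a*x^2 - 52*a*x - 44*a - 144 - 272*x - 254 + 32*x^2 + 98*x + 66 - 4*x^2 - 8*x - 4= -108*a^2 + 474*a + x^2*(28 - 8*a) + x*(-72*a^2 + 304*a - 182) - 336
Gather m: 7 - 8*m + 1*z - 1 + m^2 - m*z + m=m^2 + m*(-z - 7) + z + 6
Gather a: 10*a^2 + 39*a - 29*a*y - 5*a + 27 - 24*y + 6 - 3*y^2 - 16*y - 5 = 10*a^2 + a*(34 - 29*y) - 3*y^2 - 40*y + 28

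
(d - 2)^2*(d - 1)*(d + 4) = d^4 - d^3 - 12*d^2 + 28*d - 16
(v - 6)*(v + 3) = v^2 - 3*v - 18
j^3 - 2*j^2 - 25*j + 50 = (j - 5)*(j - 2)*(j + 5)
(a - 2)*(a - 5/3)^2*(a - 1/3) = a^4 - 17*a^3/3 + 101*a^2/9 - 235*a/27 + 50/27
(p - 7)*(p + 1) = p^2 - 6*p - 7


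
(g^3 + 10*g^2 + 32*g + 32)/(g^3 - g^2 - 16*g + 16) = (g^2 + 6*g + 8)/(g^2 - 5*g + 4)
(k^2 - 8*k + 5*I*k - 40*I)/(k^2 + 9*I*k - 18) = (k^2 + k*(-8 + 5*I) - 40*I)/(k^2 + 9*I*k - 18)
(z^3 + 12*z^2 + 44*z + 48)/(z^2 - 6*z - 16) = (z^2 + 10*z + 24)/(z - 8)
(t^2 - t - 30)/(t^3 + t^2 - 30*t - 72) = (t + 5)/(t^2 + 7*t + 12)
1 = 1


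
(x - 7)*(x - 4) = x^2 - 11*x + 28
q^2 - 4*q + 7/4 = (q - 7/2)*(q - 1/2)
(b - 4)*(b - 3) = b^2 - 7*b + 12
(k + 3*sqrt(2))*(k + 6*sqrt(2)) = k^2 + 9*sqrt(2)*k + 36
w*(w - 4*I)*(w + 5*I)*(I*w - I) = I*w^4 - w^3 - I*w^3 + w^2 + 20*I*w^2 - 20*I*w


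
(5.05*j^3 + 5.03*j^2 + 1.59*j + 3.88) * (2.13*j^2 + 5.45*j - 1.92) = 10.7565*j^5 + 38.2364*j^4 + 21.1042*j^3 + 7.2723*j^2 + 18.0932*j - 7.4496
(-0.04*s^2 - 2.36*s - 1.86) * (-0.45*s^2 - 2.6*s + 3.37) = 0.018*s^4 + 1.166*s^3 + 6.8382*s^2 - 3.1172*s - 6.2682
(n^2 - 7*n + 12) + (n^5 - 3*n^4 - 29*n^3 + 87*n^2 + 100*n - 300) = n^5 - 3*n^4 - 29*n^3 + 88*n^2 + 93*n - 288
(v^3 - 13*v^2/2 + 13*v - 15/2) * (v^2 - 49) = v^5 - 13*v^4/2 - 36*v^3 + 311*v^2 - 637*v + 735/2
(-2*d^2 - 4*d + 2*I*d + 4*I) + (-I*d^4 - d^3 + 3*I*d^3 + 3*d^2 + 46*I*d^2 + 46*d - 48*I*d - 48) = -I*d^4 - d^3 + 3*I*d^3 + d^2 + 46*I*d^2 + 42*d - 46*I*d - 48 + 4*I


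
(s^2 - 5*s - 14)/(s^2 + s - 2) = (s - 7)/(s - 1)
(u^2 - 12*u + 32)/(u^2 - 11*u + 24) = (u - 4)/(u - 3)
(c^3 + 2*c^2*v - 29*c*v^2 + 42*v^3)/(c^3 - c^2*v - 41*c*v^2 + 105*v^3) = (-c + 2*v)/(-c + 5*v)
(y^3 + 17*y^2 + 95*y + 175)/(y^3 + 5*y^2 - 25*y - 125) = (y + 7)/(y - 5)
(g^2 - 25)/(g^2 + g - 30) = (g + 5)/(g + 6)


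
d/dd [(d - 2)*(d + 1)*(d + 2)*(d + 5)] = 4*d^3 + 18*d^2 + 2*d - 24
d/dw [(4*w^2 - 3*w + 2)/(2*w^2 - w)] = 2*(w^2 - 4*w + 1)/(w^2*(4*w^2 - 4*w + 1))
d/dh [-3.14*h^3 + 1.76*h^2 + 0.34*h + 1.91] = -9.42*h^2 + 3.52*h + 0.34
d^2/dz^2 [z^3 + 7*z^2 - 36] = 6*z + 14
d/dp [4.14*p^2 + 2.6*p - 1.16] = 8.28*p + 2.6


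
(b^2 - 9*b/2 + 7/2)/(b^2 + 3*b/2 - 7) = (2*b^2 - 9*b + 7)/(2*b^2 + 3*b - 14)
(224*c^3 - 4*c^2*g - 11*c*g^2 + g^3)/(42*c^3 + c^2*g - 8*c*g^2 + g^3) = (32*c^2 + 4*c*g - g^2)/(6*c^2 + c*g - g^2)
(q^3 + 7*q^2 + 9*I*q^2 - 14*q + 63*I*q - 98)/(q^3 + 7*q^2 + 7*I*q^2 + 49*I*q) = (q + 2*I)/q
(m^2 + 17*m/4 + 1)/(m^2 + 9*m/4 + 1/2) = (m + 4)/(m + 2)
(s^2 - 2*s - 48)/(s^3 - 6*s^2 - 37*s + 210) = (s - 8)/(s^2 - 12*s + 35)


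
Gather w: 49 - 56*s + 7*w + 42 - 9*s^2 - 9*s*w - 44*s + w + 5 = -9*s^2 - 100*s + w*(8 - 9*s) + 96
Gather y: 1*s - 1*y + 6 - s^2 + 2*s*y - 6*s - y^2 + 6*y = -s^2 - 5*s - y^2 + y*(2*s + 5) + 6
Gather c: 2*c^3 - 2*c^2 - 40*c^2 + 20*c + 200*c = 2*c^3 - 42*c^2 + 220*c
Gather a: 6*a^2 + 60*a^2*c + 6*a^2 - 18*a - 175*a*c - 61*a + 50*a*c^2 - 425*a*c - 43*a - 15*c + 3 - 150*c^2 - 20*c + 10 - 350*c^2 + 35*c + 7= a^2*(60*c + 12) + a*(50*c^2 - 600*c - 122) - 500*c^2 + 20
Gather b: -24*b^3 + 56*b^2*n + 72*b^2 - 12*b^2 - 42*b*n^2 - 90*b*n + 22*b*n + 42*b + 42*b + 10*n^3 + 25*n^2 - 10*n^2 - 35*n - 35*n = -24*b^3 + b^2*(56*n + 60) + b*(-42*n^2 - 68*n + 84) + 10*n^3 + 15*n^2 - 70*n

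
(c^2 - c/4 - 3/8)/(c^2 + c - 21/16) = 2*(2*c + 1)/(4*c + 7)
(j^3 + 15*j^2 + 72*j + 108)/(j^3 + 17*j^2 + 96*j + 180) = (j + 3)/(j + 5)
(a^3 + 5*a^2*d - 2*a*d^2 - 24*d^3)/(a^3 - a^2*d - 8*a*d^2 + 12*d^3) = (a + 4*d)/(a - 2*d)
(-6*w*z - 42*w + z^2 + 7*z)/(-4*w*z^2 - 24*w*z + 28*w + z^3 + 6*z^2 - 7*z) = (-6*w + z)/(-4*w*z + 4*w + z^2 - z)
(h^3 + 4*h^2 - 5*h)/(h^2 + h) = (h^2 + 4*h - 5)/(h + 1)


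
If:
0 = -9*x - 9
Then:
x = -1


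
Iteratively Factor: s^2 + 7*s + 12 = (s + 4)*(s + 3)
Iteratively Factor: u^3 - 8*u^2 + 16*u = (u - 4)*(u^2 - 4*u) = (u - 4)^2*(u)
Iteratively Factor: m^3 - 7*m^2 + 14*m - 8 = (m - 4)*(m^2 - 3*m + 2) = (m - 4)*(m - 1)*(m - 2)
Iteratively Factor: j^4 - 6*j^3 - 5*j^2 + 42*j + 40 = (j + 2)*(j^3 - 8*j^2 + 11*j + 20) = (j + 1)*(j + 2)*(j^2 - 9*j + 20) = (j - 4)*(j + 1)*(j + 2)*(j - 5)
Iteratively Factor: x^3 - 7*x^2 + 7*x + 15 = (x - 3)*(x^2 - 4*x - 5) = (x - 5)*(x - 3)*(x + 1)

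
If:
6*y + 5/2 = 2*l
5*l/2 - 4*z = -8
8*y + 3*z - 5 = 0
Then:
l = 56/109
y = -107/436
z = 253/109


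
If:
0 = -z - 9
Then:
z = -9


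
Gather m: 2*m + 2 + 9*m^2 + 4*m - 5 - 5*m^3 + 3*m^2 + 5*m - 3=-5*m^3 + 12*m^2 + 11*m - 6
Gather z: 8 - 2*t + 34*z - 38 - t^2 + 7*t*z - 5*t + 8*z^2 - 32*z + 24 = -t^2 - 7*t + 8*z^2 + z*(7*t + 2) - 6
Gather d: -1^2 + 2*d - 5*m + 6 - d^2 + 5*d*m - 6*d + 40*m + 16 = -d^2 + d*(5*m - 4) + 35*m + 21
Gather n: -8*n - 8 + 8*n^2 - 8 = 8*n^2 - 8*n - 16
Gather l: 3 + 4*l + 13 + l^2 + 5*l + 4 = l^2 + 9*l + 20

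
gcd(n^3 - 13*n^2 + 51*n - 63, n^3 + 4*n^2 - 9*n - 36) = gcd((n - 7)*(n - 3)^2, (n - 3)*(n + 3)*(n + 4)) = n - 3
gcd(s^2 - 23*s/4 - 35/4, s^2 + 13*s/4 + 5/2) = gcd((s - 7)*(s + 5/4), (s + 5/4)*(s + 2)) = s + 5/4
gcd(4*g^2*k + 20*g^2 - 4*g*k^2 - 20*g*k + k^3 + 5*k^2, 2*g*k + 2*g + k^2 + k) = 1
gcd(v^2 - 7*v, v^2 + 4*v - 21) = 1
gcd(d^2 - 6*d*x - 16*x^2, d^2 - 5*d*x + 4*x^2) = 1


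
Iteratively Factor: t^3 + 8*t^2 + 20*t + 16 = (t + 2)*(t^2 + 6*t + 8) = (t + 2)^2*(t + 4)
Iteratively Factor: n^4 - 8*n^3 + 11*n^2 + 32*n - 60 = (n - 5)*(n^3 - 3*n^2 - 4*n + 12) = (n - 5)*(n - 2)*(n^2 - n - 6) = (n - 5)*(n - 2)*(n + 2)*(n - 3)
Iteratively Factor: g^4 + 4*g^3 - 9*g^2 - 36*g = (g + 4)*(g^3 - 9*g) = (g + 3)*(g + 4)*(g^2 - 3*g) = (g - 3)*(g + 3)*(g + 4)*(g)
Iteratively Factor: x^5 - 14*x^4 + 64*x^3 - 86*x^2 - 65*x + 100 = (x + 1)*(x^4 - 15*x^3 + 79*x^2 - 165*x + 100) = (x - 4)*(x + 1)*(x^3 - 11*x^2 + 35*x - 25) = (x - 5)*(x - 4)*(x + 1)*(x^2 - 6*x + 5) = (x - 5)^2*(x - 4)*(x + 1)*(x - 1)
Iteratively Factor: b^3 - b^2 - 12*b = (b)*(b^2 - b - 12) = b*(b + 3)*(b - 4)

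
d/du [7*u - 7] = 7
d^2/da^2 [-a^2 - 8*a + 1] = -2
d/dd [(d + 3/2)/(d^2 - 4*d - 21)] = (d^2 - 4*d - (d - 2)*(2*d + 3) - 21)/(-d^2 + 4*d + 21)^2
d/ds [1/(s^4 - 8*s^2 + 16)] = 4*s*(4 - s^2)/(s^4 - 8*s^2 + 16)^2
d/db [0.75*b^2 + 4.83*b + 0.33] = 1.5*b + 4.83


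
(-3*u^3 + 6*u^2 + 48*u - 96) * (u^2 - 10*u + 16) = -3*u^5 + 36*u^4 - 60*u^3 - 480*u^2 + 1728*u - 1536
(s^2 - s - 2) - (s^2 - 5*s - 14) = 4*s + 12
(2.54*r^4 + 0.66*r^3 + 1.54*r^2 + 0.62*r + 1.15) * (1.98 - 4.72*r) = -11.9888*r^5 + 1.914*r^4 - 5.962*r^3 + 0.1228*r^2 - 4.2004*r + 2.277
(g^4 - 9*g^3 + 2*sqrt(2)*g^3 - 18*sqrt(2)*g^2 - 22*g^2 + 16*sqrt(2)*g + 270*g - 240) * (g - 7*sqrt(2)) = g^5 - 9*g^4 - 5*sqrt(2)*g^4 - 50*g^3 + 45*sqrt(2)*g^3 + 170*sqrt(2)*g^2 + 522*g^2 - 1890*sqrt(2)*g - 464*g + 1680*sqrt(2)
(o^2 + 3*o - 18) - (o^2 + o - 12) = 2*o - 6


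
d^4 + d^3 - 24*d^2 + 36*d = d*(d - 3)*(d - 2)*(d + 6)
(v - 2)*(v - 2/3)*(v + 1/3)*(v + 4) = v^4 + 5*v^3/3 - 80*v^2/9 + 20*v/9 + 16/9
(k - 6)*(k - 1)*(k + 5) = k^3 - 2*k^2 - 29*k + 30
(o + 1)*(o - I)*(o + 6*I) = o^3 + o^2 + 5*I*o^2 + 6*o + 5*I*o + 6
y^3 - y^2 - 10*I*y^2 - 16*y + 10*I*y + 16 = (y - 1)*(y - 8*I)*(y - 2*I)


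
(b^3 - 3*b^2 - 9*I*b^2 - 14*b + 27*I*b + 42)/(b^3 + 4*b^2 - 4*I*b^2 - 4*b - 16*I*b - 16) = (b^2 - b*(3 + 7*I) + 21*I)/(b^2 + 2*b*(2 - I) - 8*I)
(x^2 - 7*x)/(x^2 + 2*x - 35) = x*(x - 7)/(x^2 + 2*x - 35)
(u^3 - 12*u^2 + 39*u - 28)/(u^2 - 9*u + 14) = (u^2 - 5*u + 4)/(u - 2)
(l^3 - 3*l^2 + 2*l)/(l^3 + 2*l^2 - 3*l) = (l - 2)/(l + 3)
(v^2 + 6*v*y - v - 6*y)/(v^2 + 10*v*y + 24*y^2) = (v - 1)/(v + 4*y)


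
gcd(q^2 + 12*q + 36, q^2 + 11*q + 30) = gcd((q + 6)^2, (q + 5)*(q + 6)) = q + 6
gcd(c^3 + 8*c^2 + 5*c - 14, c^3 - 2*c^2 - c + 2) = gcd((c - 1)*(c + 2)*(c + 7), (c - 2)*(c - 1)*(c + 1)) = c - 1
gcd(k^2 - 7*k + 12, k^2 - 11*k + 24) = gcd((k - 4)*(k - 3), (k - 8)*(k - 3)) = k - 3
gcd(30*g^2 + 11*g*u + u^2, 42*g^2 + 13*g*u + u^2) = 6*g + u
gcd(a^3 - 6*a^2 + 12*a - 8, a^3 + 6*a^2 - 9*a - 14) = a - 2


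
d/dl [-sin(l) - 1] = -cos(l)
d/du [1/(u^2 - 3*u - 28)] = (3 - 2*u)/(-u^2 + 3*u + 28)^2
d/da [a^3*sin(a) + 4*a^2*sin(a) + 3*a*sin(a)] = a^3*cos(a) + 3*a^2*sin(a) + 4*a^2*cos(a) + 8*a*sin(a) + 3*a*cos(a) + 3*sin(a)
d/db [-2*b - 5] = -2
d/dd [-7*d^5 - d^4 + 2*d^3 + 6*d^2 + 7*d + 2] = -35*d^4 - 4*d^3 + 6*d^2 + 12*d + 7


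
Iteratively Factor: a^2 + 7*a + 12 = (a + 4)*(a + 3)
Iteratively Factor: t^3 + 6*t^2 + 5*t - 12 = (t + 3)*(t^2 + 3*t - 4) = (t - 1)*(t + 3)*(t + 4)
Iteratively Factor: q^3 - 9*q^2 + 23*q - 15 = (q - 1)*(q^2 - 8*q + 15) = (q - 5)*(q - 1)*(q - 3)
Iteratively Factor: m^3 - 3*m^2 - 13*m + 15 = (m - 5)*(m^2 + 2*m - 3) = (m - 5)*(m + 3)*(m - 1)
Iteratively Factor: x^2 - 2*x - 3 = (x - 3)*(x + 1)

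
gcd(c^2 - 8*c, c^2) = c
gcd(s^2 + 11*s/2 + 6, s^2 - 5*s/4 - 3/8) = 1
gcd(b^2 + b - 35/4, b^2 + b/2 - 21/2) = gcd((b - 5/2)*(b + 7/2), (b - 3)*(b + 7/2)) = b + 7/2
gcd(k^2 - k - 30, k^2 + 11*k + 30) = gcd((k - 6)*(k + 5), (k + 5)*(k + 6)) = k + 5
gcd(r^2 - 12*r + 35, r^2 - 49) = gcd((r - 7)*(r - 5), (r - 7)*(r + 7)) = r - 7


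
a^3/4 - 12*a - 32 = (a/4 + 1)*(a - 8)*(a + 4)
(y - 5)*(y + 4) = y^2 - y - 20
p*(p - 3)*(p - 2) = p^3 - 5*p^2 + 6*p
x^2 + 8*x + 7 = (x + 1)*(x + 7)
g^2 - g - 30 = (g - 6)*(g + 5)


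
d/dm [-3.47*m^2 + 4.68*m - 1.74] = 4.68 - 6.94*m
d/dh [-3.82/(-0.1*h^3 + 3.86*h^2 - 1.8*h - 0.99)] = (-1.146*h^2 + 29.4904*h - 6.876)/(0.1*h^3 - 3.86*h^2 + 1.8*h + 0.99)^2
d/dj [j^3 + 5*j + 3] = 3*j^2 + 5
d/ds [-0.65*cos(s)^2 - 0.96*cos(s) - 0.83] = (1.3*cos(s) + 0.96)*sin(s)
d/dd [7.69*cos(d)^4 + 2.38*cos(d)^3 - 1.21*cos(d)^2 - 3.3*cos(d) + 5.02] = (-30.76*cos(d)^3 - 7.14*cos(d)^2 + 2.42*cos(d) + 3.3)*sin(d)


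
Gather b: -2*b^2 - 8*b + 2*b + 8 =-2*b^2 - 6*b + 8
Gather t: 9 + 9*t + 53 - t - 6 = 8*t + 56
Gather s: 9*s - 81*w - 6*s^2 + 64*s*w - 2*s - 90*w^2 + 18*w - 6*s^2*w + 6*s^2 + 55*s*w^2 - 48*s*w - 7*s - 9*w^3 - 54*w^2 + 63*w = -6*s^2*w + s*(55*w^2 + 16*w) - 9*w^3 - 144*w^2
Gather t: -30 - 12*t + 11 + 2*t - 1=-10*t - 20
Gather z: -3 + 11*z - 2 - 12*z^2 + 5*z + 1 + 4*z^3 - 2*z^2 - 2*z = 4*z^3 - 14*z^2 + 14*z - 4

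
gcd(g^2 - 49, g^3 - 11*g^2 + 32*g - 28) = g - 7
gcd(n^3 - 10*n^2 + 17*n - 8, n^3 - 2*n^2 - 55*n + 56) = n^2 - 9*n + 8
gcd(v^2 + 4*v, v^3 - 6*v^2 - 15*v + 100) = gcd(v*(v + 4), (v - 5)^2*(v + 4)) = v + 4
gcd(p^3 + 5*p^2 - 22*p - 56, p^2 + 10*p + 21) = p + 7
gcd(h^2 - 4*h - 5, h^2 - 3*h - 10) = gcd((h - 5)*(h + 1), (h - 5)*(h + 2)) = h - 5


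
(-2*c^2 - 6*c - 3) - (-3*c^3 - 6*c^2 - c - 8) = 3*c^3 + 4*c^2 - 5*c + 5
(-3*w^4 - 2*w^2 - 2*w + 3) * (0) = 0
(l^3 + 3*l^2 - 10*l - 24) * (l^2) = l^5 + 3*l^4 - 10*l^3 - 24*l^2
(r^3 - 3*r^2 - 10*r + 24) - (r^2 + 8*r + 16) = r^3 - 4*r^2 - 18*r + 8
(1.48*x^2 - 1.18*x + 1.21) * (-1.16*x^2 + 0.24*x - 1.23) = -1.7168*x^4 + 1.724*x^3 - 3.5072*x^2 + 1.7418*x - 1.4883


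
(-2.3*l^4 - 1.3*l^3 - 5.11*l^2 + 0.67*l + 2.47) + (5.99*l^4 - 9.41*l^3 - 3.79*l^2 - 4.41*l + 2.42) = 3.69*l^4 - 10.71*l^3 - 8.9*l^2 - 3.74*l + 4.89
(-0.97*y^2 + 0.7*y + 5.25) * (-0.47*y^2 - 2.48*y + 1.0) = 0.4559*y^4 + 2.0766*y^3 - 5.1735*y^2 - 12.32*y + 5.25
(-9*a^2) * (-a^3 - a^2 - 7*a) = 9*a^5 + 9*a^4 + 63*a^3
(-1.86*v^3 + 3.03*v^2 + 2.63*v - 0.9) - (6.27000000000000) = -1.86*v^3 + 3.03*v^2 + 2.63*v - 7.17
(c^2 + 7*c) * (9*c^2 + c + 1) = 9*c^4 + 64*c^3 + 8*c^2 + 7*c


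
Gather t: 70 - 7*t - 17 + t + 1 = 54 - 6*t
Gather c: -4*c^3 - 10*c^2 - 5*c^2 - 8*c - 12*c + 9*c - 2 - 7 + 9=-4*c^3 - 15*c^2 - 11*c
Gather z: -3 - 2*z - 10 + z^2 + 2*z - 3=z^2 - 16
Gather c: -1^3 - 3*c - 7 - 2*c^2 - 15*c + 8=-2*c^2 - 18*c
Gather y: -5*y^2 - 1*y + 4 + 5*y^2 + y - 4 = 0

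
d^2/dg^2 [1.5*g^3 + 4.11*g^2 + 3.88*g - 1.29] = 9.0*g + 8.22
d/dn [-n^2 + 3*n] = 3 - 2*n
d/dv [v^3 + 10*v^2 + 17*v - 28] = 3*v^2 + 20*v + 17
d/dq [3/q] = -3/q^2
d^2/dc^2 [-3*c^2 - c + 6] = -6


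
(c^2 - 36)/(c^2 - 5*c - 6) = (c + 6)/(c + 1)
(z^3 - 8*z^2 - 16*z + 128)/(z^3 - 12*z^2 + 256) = (z - 4)/(z - 8)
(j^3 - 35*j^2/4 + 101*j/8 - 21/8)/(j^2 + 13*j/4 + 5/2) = (8*j^3 - 70*j^2 + 101*j - 21)/(2*(4*j^2 + 13*j + 10))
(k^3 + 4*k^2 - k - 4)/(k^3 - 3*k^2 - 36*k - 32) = (k - 1)/(k - 8)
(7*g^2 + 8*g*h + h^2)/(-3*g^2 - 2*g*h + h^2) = (-7*g - h)/(3*g - h)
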